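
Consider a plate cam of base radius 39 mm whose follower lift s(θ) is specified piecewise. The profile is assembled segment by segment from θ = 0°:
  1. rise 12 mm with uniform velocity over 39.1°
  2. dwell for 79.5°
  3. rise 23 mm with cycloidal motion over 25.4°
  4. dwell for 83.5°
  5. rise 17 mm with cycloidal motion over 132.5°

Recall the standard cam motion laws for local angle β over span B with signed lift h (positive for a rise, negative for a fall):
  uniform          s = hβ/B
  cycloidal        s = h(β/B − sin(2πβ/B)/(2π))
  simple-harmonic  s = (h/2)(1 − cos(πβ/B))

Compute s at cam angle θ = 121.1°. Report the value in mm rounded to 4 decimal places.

seg 1 [0°–39.1°] uniform, h=12: full span → s += 12 → s = 12.0000
seg 2 [39.1°–118.6°] dwell: s stays 12.0000
seg 3 [118.6°–144°] cycloidal, h=23: θ=121.1° here. β=2.5, B=25.4. 23·(0.0984 − sin(2π·0.0984)/(2π)) = 0.1416 → s = 12.1416

12.1416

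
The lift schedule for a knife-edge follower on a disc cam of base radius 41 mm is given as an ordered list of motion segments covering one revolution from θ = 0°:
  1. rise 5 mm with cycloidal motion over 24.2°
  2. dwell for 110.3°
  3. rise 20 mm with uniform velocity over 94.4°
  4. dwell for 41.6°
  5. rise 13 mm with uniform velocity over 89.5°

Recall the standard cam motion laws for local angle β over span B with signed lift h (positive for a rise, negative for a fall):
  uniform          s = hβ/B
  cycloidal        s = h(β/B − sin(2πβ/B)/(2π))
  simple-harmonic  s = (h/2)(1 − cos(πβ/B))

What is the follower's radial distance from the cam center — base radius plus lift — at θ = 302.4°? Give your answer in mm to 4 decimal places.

seg 1 [0°–24.2°] cycloidal, h=5: full span → s += 5 → s = 5.0000
seg 2 [24.2°–134.5°] dwell: s stays 5.0000
seg 3 [134.5°–228.9°] uniform, h=20: full span → s += 20 → s = 25.0000
seg 4 [228.9°–270.5°] dwell: s stays 25.0000
seg 5 [270.5°–360°] uniform, h=13: θ=302.4° here. β=31.9, B=89.5. 13·31.9/89.5 = 4.6335 → s = 29.6335
radial distance = base radius + s = 41 + 29.6335 = 70.6335

70.6335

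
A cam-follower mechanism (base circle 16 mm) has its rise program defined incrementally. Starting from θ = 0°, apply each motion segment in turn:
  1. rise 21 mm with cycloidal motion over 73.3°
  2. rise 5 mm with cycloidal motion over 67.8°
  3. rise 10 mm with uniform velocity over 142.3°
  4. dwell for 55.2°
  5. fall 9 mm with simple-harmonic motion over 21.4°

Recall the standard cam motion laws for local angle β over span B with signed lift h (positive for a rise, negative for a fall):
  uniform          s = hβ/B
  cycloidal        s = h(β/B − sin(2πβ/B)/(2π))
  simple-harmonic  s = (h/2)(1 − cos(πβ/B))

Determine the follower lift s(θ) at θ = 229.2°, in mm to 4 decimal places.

seg 1 [0°–73.3°] cycloidal, h=21: full span → s += 21 → s = 21.0000
seg 2 [73.3°–141.1°] cycloidal, h=5: full span → s += 5 → s = 26.0000
seg 3 [141.1°–283.4°] uniform, h=10: θ=229.2° here. β=88.1, B=142.3. 10·88.1/142.3 = 6.1911 → s = 32.1911

32.1911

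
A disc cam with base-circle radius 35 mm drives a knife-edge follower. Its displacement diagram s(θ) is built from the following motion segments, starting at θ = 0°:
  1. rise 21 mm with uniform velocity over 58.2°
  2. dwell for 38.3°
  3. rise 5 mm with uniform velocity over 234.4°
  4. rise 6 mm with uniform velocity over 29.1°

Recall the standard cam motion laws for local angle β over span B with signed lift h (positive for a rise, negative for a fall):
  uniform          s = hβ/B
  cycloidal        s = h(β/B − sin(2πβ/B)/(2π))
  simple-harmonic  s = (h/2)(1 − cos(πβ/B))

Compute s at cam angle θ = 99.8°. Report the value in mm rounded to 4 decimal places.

seg 1 [0°–58.2°] uniform, h=21: full span → s += 21 → s = 21.0000
seg 2 [58.2°–96.5°] dwell: s stays 21.0000
seg 3 [96.5°–330.9°] uniform, h=5: θ=99.8° here. β=3.3, B=234.4. 5·3.3/234.4 = 0.0704 → s = 21.0704

21.0704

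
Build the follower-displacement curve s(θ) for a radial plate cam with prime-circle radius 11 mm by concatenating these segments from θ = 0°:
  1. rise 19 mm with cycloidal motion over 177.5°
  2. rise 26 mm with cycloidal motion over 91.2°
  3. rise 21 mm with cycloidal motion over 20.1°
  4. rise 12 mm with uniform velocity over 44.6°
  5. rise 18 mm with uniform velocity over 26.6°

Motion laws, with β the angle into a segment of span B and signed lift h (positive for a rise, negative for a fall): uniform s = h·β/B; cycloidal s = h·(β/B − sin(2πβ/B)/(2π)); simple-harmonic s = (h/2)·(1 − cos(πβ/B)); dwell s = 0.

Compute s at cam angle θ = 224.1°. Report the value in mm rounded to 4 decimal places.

seg 1 [0°–177.5°] cycloidal, h=19: full span → s += 19 → s = 19.0000
seg 2 [177.5°–268.7°] cycloidal, h=26: θ=224.1° here. β=46.6, B=91.2. 26·(0.5110 − sin(2π·0.5110)/(2π)) = 13.5699 → s = 32.5699

32.5699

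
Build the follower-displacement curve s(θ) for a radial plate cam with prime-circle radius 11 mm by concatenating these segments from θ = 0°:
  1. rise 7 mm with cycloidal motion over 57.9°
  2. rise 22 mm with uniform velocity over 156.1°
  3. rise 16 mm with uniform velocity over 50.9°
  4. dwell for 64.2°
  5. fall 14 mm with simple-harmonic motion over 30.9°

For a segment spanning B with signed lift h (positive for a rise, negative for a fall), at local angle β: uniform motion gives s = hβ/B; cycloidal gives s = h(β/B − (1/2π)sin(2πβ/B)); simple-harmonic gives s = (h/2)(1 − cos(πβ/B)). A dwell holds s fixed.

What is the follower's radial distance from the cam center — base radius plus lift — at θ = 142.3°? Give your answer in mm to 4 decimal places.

seg 1 [0°–57.9°] cycloidal, h=7: full span → s += 7 → s = 7.0000
seg 2 [57.9°–214°] uniform, h=22: θ=142.3° here. β=84.4, B=156.1. 22·84.4/156.1 = 11.8949 → s = 18.8949
radial distance = base radius + s = 11 + 18.8949 = 29.8949

29.8949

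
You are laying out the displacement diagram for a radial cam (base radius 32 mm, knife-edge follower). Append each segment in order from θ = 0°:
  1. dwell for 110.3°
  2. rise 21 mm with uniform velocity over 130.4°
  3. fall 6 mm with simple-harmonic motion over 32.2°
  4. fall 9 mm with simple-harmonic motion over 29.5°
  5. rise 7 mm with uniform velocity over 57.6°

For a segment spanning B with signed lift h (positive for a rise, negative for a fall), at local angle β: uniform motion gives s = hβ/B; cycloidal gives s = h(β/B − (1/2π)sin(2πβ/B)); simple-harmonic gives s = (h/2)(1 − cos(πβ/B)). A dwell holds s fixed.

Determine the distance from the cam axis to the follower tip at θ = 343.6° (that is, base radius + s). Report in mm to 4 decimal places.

seg 1 [0°–110.3°] dwell: s stays 0.0000
seg 2 [110.3°–240.7°] uniform, h=21: full span → s += 21 → s = 21.0000
seg 3 [240.7°–272.9°] simple-harmonic, h=-6: full span → s += -6 → s = 15.0000
seg 4 [272.9°–302.4°] simple-harmonic, h=-9: full span → s += -9 → s = 6.0000
seg 5 [302.4°–360°] uniform, h=7: θ=343.6° here. β=41.2, B=57.6. 7·41.2/57.6 = 5.0069 → s = 11.0069
radial distance = base radius + s = 32 + 11.0069 = 43.0069

43.0069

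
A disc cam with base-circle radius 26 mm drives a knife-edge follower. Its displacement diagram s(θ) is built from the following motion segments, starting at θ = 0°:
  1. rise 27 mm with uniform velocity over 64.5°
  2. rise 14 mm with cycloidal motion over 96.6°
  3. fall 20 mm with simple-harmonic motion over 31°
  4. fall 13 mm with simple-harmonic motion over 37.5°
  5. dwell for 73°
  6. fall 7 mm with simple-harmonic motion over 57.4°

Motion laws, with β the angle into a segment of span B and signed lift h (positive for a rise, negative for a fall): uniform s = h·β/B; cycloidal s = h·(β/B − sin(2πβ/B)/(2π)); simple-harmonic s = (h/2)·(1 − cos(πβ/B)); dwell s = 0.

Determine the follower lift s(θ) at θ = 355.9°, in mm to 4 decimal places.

seg 1 [0°–64.5°] uniform, h=27: full span → s += 27 → s = 27.0000
seg 2 [64.5°–161.1°] cycloidal, h=14: full span → s += 14 → s = 41.0000
seg 3 [161.1°–192.1°] simple-harmonic, h=-20: full span → s += -20 → s = 21.0000
seg 4 [192.1°–229.6°] simple-harmonic, h=-13: full span → s += -13 → s = 8.0000
seg 5 [229.6°–302.6°] dwell: s stays 8.0000
seg 6 [302.6°–360°] simple-harmonic, h=-7: θ=355.9° here. β=53.3, B=57.4. -7/2·(1 − cos(π·0.9286)) = -6.9122 → s = 1.0878

1.0878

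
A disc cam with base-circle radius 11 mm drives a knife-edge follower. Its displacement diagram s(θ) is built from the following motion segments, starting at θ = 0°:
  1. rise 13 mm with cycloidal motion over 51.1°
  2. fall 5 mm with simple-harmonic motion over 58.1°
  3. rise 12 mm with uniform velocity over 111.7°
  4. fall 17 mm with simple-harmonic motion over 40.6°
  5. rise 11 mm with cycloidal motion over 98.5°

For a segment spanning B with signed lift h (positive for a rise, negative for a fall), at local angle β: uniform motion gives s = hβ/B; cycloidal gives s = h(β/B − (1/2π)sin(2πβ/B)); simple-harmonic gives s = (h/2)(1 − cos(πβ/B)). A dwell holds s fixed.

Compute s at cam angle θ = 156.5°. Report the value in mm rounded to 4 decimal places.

seg 1 [0°–51.1°] cycloidal, h=13: full span → s += 13 → s = 13.0000
seg 2 [51.1°–109.2°] simple-harmonic, h=-5: full span → s += -5 → s = 8.0000
seg 3 [109.2°–220.9°] uniform, h=12: θ=156.5° here. β=47.3, B=111.7. 12·47.3/111.7 = 5.0815 → s = 13.0815

13.0815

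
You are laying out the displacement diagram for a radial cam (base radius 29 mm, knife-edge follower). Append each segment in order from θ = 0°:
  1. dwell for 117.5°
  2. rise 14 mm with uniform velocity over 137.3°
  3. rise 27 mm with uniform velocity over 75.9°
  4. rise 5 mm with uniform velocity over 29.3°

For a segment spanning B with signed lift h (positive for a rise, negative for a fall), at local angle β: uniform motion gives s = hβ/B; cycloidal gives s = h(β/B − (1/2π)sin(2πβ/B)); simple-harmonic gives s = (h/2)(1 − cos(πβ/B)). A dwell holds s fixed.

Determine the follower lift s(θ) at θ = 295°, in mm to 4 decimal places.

seg 1 [0°–117.5°] dwell: s stays 0.0000
seg 2 [117.5°–254.8°] uniform, h=14: full span → s += 14 → s = 14.0000
seg 3 [254.8°–330.7°] uniform, h=27: θ=295° here. β=40.2, B=75.9. 27·40.2/75.9 = 14.3004 → s = 28.3004

28.3004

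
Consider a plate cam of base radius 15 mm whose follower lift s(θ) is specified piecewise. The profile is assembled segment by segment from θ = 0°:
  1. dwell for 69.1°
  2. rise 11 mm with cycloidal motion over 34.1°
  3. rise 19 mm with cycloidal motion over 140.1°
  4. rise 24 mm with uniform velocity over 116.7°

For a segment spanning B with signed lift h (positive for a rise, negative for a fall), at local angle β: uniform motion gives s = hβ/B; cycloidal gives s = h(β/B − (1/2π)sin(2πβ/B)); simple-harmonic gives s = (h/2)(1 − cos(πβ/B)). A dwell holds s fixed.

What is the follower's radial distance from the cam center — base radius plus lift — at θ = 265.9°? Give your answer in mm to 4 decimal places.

seg 1 [0°–69.1°] dwell: s stays 0.0000
seg 2 [69.1°–103.2°] cycloidal, h=11: full span → s += 11 → s = 11.0000
seg 3 [103.2°–243.3°] cycloidal, h=19: full span → s += 19 → s = 30.0000
seg 4 [243.3°–360°] uniform, h=24: θ=265.9° here. β=22.6, B=116.7. 24·22.6/116.7 = 4.6478 → s = 34.6478
radial distance = base radius + s = 15 + 34.6478 = 49.6478

49.6478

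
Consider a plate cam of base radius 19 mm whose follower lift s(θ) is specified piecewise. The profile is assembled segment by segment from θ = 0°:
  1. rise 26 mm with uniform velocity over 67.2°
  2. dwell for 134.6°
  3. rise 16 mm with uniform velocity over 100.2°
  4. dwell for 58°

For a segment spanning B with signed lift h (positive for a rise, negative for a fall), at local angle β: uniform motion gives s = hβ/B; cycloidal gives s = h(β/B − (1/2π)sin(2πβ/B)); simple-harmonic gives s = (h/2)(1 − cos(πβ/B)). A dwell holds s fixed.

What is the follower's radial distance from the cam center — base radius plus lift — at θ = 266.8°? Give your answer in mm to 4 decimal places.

seg 1 [0°–67.2°] uniform, h=26: full span → s += 26 → s = 26.0000
seg 2 [67.2°–201.8°] dwell: s stays 26.0000
seg 3 [201.8°–302°] uniform, h=16: θ=266.8° here. β=65, B=100.2. 16·65/100.2 = 10.3792 → s = 36.3792
radial distance = base radius + s = 19 + 36.3792 = 55.3792

55.3792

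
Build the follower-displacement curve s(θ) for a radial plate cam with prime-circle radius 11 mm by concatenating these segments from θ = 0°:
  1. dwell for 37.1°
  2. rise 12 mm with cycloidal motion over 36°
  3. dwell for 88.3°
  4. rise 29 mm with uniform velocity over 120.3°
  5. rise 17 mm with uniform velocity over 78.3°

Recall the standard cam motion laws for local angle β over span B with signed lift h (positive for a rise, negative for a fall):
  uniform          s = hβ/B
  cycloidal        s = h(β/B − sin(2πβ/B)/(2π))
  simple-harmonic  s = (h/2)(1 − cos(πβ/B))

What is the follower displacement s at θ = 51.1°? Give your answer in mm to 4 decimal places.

seg 1 [0°–37.1°] dwell: s stays 0.0000
seg 2 [37.1°–73.1°] cycloidal, h=12: θ=51.1° here. β=14, B=36. 12·(0.3889 − sin(2π·0.3889)/(2π)) = 3.4390 → s = 3.4390

3.4390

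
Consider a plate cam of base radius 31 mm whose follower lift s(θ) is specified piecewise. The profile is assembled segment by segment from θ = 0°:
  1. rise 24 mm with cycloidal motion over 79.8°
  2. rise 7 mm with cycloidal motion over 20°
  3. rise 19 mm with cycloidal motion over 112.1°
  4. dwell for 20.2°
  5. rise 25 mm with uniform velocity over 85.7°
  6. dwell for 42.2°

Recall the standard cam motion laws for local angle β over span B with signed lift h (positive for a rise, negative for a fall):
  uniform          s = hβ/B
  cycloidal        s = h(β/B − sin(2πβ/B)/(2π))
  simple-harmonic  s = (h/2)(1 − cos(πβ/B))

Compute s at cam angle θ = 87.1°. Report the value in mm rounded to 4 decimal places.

seg 1 [0°–79.8°] cycloidal, h=24: full span → s += 24 → s = 24.0000
seg 2 [79.8°–99.8°] cycloidal, h=7: θ=87.1° here. β=7.3, B=20. 7·(0.3650 − sin(2π·0.3650)/(2π)) = 1.7193 → s = 25.7193

25.7193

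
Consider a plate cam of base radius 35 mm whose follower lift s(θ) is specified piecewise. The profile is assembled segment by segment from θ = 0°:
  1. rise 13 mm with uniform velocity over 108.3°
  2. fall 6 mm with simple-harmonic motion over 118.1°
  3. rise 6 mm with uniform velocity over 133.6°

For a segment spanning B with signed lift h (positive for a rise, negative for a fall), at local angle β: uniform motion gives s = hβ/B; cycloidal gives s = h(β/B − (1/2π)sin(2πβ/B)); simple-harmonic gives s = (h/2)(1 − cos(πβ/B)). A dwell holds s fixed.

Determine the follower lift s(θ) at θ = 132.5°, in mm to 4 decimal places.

seg 1 [0°–108.3°] uniform, h=13: full span → s += 13 → s = 13.0000
seg 2 [108.3°–226.4°] simple-harmonic, h=-6: θ=132.5° here. β=24.2, B=118.1. -6/2·(1 − cos(π·0.2049)) = -0.6004 → s = 12.3996

12.3996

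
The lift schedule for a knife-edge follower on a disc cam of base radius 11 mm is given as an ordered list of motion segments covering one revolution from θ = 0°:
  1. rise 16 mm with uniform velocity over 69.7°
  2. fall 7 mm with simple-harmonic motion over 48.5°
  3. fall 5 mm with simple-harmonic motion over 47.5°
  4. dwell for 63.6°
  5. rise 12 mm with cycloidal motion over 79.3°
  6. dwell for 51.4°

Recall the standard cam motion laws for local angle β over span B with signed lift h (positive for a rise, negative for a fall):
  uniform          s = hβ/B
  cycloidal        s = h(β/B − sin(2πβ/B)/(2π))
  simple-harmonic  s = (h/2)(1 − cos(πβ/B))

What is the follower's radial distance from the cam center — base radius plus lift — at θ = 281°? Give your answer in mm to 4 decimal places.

seg 1 [0°–69.7°] uniform, h=16: full span → s += 16 → s = 16.0000
seg 2 [69.7°–118.2°] simple-harmonic, h=-7: full span → s += -7 → s = 9.0000
seg 3 [118.2°–165.7°] simple-harmonic, h=-5: full span → s += -5 → s = 4.0000
seg 4 [165.7°–229.3°] dwell: s stays 4.0000
seg 5 [229.3°–308.6°] cycloidal, h=12: θ=281° here. β=51.7, B=79.3. 12·(0.6520 − sin(2π·0.6520)/(2π)) = 9.3822 → s = 13.3822
radial distance = base radius + s = 11 + 13.3822 = 24.3822

24.3822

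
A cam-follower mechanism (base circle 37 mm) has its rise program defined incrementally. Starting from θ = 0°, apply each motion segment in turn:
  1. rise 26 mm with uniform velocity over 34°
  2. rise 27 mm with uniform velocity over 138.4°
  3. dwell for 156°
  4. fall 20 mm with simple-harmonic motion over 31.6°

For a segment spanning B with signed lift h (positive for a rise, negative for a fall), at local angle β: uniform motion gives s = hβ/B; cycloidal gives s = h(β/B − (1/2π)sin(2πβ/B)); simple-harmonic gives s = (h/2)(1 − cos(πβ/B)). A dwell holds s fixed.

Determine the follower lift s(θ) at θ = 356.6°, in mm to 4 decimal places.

seg 1 [0°–34°] uniform, h=26: full span → s += 26 → s = 26.0000
seg 2 [34°–172.4°] uniform, h=27: full span → s += 27 → s = 53.0000
seg 3 [172.4°–328.4°] dwell: s stays 53.0000
seg 4 [328.4°–360°] simple-harmonic, h=-20: θ=356.6° here. β=28.2, B=31.6. -20/2·(1 − cos(π·0.8924)) = -19.4341 → s = 33.5659

33.5659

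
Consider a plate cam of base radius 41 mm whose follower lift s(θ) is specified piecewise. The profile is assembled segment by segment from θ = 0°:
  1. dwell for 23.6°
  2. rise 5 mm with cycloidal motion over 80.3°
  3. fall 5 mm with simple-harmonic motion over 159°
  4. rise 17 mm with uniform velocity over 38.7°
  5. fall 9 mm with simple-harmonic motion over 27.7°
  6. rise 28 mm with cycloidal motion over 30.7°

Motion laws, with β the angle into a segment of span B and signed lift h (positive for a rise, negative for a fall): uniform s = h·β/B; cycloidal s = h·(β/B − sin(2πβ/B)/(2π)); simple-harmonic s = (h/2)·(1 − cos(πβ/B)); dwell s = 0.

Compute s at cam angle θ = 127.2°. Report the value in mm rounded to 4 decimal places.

seg 1 [0°–23.6°] dwell: s stays 0.0000
seg 2 [23.6°–103.9°] cycloidal, h=5: full span → s += 5 → s = 5.0000
seg 3 [103.9°–262.9°] simple-harmonic, h=-5: θ=127.2° here. β=23.3, B=159. -5/2·(1 − cos(π·0.1465)) = -0.2603 → s = 4.7397

4.7397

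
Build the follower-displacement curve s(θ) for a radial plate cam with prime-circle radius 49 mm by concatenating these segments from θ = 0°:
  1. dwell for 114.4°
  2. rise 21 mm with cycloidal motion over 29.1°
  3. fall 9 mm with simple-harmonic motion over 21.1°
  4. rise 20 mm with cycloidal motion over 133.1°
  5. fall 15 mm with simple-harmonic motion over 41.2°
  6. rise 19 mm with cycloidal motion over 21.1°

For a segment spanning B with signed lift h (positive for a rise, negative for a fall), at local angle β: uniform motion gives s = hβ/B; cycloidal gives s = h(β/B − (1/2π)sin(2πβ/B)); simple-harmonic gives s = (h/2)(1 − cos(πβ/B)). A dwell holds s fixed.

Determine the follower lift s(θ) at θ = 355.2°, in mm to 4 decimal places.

seg 1 [0°–114.4°] dwell: s stays 0.0000
seg 2 [114.4°–143.5°] cycloidal, h=21: full span → s += 21 → s = 21.0000
seg 3 [143.5°–164.6°] simple-harmonic, h=-9: full span → s += -9 → s = 12.0000
seg 4 [164.6°–297.7°] cycloidal, h=20: full span → s += 20 → s = 32.0000
seg 5 [297.7°–338.9°] simple-harmonic, h=-15: full span → s += -15 → s = 17.0000
seg 6 [338.9°–360°] cycloidal, h=19: θ=355.2° here. β=16.3, B=21.1. 19·(0.7725 − sin(2π·0.7725)/(2π)) = 17.6715 → s = 34.6715

34.6715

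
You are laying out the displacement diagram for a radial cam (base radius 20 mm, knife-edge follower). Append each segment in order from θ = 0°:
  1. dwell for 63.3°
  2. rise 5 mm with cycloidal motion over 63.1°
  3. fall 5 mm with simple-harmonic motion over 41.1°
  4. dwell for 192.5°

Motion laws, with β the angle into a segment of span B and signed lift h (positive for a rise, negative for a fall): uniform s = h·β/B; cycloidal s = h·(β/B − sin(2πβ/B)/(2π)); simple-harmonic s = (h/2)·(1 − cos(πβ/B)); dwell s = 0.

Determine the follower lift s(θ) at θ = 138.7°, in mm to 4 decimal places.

seg 1 [0°–63.3°] dwell: s stays 0.0000
seg 2 [63.3°–126.4°] cycloidal, h=5: full span → s += 5 → s = 5.0000
seg 3 [126.4°–167.5°] simple-harmonic, h=-5: θ=138.7° here. β=12.3, B=41.1. -5/2·(1 − cos(π·0.2993)) = -1.0259 → s = 3.9741

3.9741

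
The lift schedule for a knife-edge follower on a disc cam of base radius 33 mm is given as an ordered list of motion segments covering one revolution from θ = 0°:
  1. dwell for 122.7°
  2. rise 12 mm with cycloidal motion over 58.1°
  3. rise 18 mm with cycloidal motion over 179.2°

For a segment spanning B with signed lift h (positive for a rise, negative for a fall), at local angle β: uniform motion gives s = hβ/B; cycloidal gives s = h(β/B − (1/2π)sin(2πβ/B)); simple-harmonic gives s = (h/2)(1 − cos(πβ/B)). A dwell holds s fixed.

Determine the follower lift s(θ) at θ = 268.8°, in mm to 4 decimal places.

seg 1 [0°–122.7°] dwell: s stays 0.0000
seg 2 [122.7°–180.8°] cycloidal, h=12: full span → s += 12 → s = 12.0000
seg 3 [180.8°–360°] cycloidal, h=18: θ=268.8° here. β=88, B=179.2. 18·(0.4911 − sin(2π·0.4911)/(2π)) = 8.6787 → s = 20.6787

20.6787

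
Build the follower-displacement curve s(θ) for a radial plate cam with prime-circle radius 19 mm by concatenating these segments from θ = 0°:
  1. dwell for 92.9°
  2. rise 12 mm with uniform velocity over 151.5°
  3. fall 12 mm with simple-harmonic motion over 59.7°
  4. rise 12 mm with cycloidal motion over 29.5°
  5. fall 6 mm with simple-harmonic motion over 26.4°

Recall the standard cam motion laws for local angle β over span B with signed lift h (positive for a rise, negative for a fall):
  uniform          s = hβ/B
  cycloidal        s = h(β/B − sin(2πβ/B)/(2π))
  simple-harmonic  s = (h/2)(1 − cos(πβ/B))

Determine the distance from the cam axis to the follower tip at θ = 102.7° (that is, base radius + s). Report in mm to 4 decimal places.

seg 1 [0°–92.9°] dwell: s stays 0.0000
seg 2 [92.9°–244.4°] uniform, h=12: θ=102.7° here. β=9.8, B=151.5. 12·9.8/151.5 = 0.7762 → s = 0.7762
radial distance = base radius + s = 19 + 0.7762 = 19.7762

19.7762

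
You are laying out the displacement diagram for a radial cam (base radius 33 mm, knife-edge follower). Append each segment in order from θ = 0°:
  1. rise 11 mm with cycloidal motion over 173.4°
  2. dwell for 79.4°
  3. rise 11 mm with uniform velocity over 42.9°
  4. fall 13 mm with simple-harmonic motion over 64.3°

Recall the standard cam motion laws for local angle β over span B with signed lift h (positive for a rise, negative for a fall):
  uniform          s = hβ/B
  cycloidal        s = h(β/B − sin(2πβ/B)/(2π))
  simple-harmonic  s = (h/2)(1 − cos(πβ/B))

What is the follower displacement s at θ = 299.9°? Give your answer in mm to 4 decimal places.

seg 1 [0°–173.4°] cycloidal, h=11: full span → s += 11 → s = 11.0000
seg 2 [173.4°–252.8°] dwell: s stays 11.0000
seg 3 [252.8°–295.7°] uniform, h=11: full span → s += 11 → s = 22.0000
seg 4 [295.7°–360°] simple-harmonic, h=-13: θ=299.9° here. β=4.2, B=64.3. -13/2·(1 − cos(π·0.0653)) = -0.1364 → s = 21.8636

21.8636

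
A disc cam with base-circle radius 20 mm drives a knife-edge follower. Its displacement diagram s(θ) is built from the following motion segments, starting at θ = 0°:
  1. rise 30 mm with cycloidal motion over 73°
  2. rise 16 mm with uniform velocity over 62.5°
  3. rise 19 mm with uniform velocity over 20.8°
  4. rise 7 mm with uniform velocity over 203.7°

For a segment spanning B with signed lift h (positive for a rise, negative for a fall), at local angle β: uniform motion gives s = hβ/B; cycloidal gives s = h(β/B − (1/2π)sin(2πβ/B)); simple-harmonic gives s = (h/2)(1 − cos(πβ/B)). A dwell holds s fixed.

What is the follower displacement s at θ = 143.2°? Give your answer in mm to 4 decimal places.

seg 1 [0°–73°] cycloidal, h=30: full span → s += 30 → s = 30.0000
seg 2 [73°–135.5°] uniform, h=16: full span → s += 16 → s = 46.0000
seg 3 [135.5°–156.3°] uniform, h=19: θ=143.2° here. β=7.7, B=20.8. 19·7.7/20.8 = 7.0337 → s = 53.0337

53.0337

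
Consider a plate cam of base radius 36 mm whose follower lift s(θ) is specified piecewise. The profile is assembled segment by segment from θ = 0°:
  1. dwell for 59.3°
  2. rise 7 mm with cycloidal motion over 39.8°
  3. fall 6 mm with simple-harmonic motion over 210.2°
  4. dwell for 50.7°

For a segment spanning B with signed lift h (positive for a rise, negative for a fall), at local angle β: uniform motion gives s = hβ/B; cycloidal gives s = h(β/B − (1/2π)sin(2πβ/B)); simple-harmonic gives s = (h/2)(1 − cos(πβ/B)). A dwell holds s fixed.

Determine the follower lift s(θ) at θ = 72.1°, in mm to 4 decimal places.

seg 1 [0°–59.3°] dwell: s stays 0.0000
seg 2 [59.3°–99.1°] cycloidal, h=7: θ=72.1° here. β=12.8, B=39.8. 7·(0.3216 − sin(2π·0.3216)/(2π)) = 1.2480 → s = 1.2480

1.2480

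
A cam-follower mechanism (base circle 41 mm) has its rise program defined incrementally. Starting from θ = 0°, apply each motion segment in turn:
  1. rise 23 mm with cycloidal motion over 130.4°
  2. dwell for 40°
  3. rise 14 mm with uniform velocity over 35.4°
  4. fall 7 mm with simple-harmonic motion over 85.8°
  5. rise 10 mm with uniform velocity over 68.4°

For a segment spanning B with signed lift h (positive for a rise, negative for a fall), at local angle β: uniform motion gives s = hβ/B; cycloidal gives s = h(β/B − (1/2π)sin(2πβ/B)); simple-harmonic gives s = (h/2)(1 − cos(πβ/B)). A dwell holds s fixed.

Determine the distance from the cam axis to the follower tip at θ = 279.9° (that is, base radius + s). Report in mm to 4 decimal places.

seg 1 [0°–130.4°] cycloidal, h=23: full span → s += 23 → s = 23.0000
seg 2 [130.4°–170.4°] dwell: s stays 23.0000
seg 3 [170.4°–205.8°] uniform, h=14: full span → s += 14 → s = 37.0000
seg 4 [205.8°–291.6°] simple-harmonic, h=-7: θ=279.9° here. β=74.1, B=85.8. -7/2·(1 − cos(π·0.8636)) = -6.6837 → s = 30.3163
radial distance = base radius + s = 41 + 30.3163 = 71.3163

71.3163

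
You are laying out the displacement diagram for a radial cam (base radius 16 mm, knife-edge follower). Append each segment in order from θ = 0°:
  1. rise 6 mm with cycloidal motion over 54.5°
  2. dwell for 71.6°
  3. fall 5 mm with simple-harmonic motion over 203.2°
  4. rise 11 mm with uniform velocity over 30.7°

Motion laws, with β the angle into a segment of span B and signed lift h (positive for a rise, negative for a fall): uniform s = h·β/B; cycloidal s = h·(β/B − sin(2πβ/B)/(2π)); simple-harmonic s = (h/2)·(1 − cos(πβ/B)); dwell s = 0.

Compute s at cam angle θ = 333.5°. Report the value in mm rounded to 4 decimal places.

seg 1 [0°–54.5°] cycloidal, h=6: full span → s += 6 → s = 6.0000
seg 2 [54.5°–126.1°] dwell: s stays 6.0000
seg 3 [126.1°–329.3°] simple-harmonic, h=-5: full span → s += -5 → s = 1.0000
seg 4 [329.3°–360°] uniform, h=11: θ=333.5° here. β=4.2, B=30.7. 11·4.2/30.7 = 1.5049 → s = 2.5049

2.5049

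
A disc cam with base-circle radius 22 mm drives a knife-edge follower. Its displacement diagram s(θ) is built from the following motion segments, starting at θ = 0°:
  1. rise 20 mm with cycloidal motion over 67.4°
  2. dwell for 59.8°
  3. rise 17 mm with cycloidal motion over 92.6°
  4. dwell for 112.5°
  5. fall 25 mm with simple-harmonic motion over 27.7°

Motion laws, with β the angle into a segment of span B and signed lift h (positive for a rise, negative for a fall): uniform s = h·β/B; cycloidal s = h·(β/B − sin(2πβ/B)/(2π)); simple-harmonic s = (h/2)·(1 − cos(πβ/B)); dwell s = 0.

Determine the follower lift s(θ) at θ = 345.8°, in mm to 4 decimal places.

seg 1 [0°–67.4°] cycloidal, h=20: full span → s += 20 → s = 20.0000
seg 2 [67.4°–127.2°] dwell: s stays 20.0000
seg 3 [127.2°–219.8°] cycloidal, h=17: full span → s += 17 → s = 37.0000
seg 4 [219.8°–332.3°] dwell: s stays 37.0000
seg 5 [332.3°–360°] simple-harmonic, h=-25: θ=345.8° here. β=13.5, B=27.7. -25/2·(1 − cos(π·0.4874)) = -12.0039 → s = 24.9961

24.9961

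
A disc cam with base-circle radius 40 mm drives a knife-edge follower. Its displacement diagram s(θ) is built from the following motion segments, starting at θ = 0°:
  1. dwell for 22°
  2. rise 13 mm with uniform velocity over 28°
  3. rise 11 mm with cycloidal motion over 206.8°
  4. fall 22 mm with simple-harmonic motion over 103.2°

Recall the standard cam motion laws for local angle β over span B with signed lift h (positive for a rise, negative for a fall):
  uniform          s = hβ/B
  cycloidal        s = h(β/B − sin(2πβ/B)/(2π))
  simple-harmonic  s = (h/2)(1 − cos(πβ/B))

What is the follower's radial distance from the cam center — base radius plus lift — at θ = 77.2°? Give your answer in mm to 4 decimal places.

seg 1 [0°–22°] dwell: s stays 0.0000
seg 2 [22°–50°] uniform, h=13: full span → s += 13 → s = 13.0000
seg 3 [50°–256.8°] cycloidal, h=11: θ=77.2° here. β=27.2, B=206.8. 11·(0.1315 − sin(2π·0.1315)/(2π)) = 0.1592 → s = 13.1592
radial distance = base radius + s = 40 + 13.1592 = 53.1592

53.1592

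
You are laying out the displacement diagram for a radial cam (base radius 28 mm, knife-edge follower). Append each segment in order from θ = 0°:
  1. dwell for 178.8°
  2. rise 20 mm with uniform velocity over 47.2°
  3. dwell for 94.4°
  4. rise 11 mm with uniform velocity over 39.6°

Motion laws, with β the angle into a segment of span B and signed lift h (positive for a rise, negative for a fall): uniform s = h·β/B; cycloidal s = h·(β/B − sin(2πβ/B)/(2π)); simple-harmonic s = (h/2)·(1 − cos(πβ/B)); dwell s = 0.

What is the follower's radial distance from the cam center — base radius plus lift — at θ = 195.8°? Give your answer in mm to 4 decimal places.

seg 1 [0°–178.8°] dwell: s stays 0.0000
seg 2 [178.8°–226°] uniform, h=20: θ=195.8° here. β=17, B=47.2. 20·17/47.2 = 7.2034 → s = 7.2034
radial distance = base radius + s = 28 + 7.2034 = 35.2034

35.2034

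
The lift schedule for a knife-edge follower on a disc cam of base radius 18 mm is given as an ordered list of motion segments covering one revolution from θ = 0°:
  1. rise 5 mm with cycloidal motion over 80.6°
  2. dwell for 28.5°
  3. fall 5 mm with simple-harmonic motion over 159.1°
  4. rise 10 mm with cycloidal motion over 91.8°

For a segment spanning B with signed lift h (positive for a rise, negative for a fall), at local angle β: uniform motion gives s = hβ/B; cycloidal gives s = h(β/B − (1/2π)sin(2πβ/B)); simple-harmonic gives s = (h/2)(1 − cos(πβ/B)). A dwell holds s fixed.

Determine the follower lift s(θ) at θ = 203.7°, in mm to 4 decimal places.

seg 1 [0°–80.6°] cycloidal, h=5: full span → s += 5 → s = 5.0000
seg 2 [80.6°–109.1°] dwell: s stays 5.0000
seg 3 [109.1°–268.2°] simple-harmonic, h=-5: θ=203.7° here. β=94.6, B=159.1. -5/2·(1 − cos(π·0.5946)) = -3.2321 → s = 1.7679

1.7679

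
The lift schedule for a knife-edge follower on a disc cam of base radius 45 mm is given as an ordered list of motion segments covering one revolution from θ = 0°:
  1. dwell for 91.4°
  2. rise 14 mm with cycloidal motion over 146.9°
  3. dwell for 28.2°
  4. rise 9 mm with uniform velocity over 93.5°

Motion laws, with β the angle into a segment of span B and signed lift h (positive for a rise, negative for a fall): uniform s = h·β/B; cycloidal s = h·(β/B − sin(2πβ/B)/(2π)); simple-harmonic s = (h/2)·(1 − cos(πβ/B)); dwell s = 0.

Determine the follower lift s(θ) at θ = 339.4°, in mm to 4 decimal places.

seg 1 [0°–91.4°] dwell: s stays 0.0000
seg 2 [91.4°–238.3°] cycloidal, h=14: full span → s += 14 → s = 14.0000
seg 3 [238.3°–266.5°] dwell: s stays 14.0000
seg 4 [266.5°–360°] uniform, h=9: θ=339.4° here. β=72.9, B=93.5. 9·72.9/93.5 = 7.0171 → s = 21.0171

21.0171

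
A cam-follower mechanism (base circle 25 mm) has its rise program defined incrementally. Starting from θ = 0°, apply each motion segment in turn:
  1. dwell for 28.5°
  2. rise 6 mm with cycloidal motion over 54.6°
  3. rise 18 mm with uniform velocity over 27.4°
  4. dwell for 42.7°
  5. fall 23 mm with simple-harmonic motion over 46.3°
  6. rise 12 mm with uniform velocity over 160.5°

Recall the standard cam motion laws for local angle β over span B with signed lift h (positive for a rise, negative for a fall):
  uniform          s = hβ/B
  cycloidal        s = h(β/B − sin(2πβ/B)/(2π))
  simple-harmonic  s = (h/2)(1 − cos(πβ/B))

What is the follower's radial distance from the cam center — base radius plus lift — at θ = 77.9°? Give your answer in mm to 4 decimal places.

seg 1 [0°–28.5°] dwell: s stays 0.0000
seg 2 [28.5°–83.1°] cycloidal, h=6: θ=77.9° here. β=49.4, B=54.6. 6·(0.9048 − sin(2π·0.9048)/(2π)) = 5.9665 → s = 5.9665
radial distance = base radius + s = 25 + 5.9665 = 30.9665

30.9665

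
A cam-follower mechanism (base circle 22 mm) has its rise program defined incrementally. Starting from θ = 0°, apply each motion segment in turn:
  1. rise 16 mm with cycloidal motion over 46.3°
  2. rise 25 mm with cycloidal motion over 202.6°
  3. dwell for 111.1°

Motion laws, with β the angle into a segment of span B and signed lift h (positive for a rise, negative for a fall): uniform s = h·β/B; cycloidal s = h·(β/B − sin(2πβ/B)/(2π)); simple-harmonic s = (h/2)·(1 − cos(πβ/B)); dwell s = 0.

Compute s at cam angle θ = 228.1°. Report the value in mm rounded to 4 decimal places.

seg 1 [0°–46.3°] cycloidal, h=16: full span → s += 16 → s = 16.0000
seg 2 [46.3°–248.9°] cycloidal, h=25: θ=228.1° here. β=181.8, B=202.6. 25·(0.8973 − sin(2π·0.8973)/(2π)) = 24.8257 → s = 40.8257

40.8257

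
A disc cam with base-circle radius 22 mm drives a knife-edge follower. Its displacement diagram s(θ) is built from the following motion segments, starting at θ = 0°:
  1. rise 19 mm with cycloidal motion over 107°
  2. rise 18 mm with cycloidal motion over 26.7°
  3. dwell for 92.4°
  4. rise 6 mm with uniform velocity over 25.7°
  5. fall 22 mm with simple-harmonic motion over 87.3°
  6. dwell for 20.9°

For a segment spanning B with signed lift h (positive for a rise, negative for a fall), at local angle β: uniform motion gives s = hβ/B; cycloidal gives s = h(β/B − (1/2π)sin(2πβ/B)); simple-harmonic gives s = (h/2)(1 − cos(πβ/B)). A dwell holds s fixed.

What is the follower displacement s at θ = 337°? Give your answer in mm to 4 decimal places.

seg 1 [0°–107°] cycloidal, h=19: full span → s += 19 → s = 19.0000
seg 2 [107°–133.7°] cycloidal, h=18: full span → s += 18 → s = 37.0000
seg 3 [133.7°–226.1°] dwell: s stays 37.0000
seg 4 [226.1°–251.8°] uniform, h=6: full span → s += 6 → s = 43.0000
seg 5 [251.8°–339.1°] simple-harmonic, h=-22: θ=337° here. β=85.2, B=87.3. -22/2·(1 − cos(π·0.9759)) = -21.9686 → s = 21.0314

21.0314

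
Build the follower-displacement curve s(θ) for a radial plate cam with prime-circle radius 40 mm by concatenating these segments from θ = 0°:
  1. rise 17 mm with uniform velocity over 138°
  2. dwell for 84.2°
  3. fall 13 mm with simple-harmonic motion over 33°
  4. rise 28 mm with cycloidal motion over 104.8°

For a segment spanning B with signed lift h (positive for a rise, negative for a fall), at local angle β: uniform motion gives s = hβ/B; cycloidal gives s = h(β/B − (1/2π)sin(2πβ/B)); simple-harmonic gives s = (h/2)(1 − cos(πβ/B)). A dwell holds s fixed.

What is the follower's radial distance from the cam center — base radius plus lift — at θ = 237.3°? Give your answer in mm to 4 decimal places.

seg 1 [0°–138°] uniform, h=17: full span → s += 17 → s = 17.0000
seg 2 [138°–222.2°] dwell: s stays 17.0000
seg 3 [222.2°–255.2°] simple-harmonic, h=-13: θ=237.3° here. β=15.1, B=33. -13/2·(1 − cos(π·0.4576)) = -5.6362 → s = 11.3638
radial distance = base radius + s = 40 + 11.3638 = 51.3638

51.3638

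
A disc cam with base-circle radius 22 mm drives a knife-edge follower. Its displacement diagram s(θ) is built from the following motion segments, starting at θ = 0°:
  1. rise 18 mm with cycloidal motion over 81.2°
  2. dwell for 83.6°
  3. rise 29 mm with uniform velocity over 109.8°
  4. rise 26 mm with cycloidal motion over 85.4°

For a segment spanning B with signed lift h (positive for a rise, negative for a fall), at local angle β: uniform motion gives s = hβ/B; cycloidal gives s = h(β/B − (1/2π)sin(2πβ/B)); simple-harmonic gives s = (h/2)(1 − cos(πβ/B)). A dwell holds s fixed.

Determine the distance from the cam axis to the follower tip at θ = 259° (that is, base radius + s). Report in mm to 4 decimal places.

seg 1 [0°–81.2°] cycloidal, h=18: full span → s += 18 → s = 18.0000
seg 2 [81.2°–164.8°] dwell: s stays 18.0000
seg 3 [164.8°–274.6°] uniform, h=29: θ=259° here. β=94.2, B=109.8. 29·94.2/109.8 = 24.8798 → s = 42.8798
radial distance = base radius + s = 22 + 42.8798 = 64.8798

64.8798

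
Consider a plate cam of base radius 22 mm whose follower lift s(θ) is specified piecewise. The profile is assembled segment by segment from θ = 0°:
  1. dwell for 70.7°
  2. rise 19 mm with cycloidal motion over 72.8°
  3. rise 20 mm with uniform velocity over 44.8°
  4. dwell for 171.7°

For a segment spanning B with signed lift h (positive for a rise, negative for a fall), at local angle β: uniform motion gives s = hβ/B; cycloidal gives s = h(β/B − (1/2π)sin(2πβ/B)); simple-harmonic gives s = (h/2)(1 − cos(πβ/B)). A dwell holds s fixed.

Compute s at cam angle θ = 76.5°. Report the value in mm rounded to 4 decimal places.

seg 1 [0°–70.7°] dwell: s stays 0.0000
seg 2 [70.7°–143.5°] cycloidal, h=19: θ=76.5° here. β=5.8, B=72.8. 19·(0.0797 − sin(2π·0.0797)/(2π)) = 0.0624 → s = 0.0624

0.0624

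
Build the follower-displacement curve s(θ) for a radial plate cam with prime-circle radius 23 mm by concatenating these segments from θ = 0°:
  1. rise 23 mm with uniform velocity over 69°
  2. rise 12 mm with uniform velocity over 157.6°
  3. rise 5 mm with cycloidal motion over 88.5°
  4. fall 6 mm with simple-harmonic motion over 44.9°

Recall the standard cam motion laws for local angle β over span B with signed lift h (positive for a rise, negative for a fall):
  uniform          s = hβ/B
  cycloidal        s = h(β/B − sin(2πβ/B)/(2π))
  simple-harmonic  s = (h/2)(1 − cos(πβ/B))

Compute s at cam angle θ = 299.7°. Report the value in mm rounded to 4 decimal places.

seg 1 [0°–69°] uniform, h=23: full span → s += 23 → s = 23.0000
seg 2 [69°–226.6°] uniform, h=12: full span → s += 12 → s = 35.0000
seg 3 [226.6°–315.1°] cycloidal, h=5: θ=299.7° here. β=73.1, B=88.5. 5·(0.8260 − sin(2π·0.8260)/(2π)) = 4.8367 → s = 39.8367

39.8367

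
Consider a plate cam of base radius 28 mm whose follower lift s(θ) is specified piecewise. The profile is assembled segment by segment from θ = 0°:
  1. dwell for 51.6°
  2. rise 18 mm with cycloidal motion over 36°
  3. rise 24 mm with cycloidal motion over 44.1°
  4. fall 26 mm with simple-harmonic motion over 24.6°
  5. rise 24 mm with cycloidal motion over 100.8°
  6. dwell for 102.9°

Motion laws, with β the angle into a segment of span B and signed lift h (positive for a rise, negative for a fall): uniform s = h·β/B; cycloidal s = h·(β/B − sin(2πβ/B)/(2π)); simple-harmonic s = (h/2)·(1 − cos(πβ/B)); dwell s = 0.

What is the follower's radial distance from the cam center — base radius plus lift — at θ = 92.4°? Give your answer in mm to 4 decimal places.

seg 1 [0°–51.6°] dwell: s stays 0.0000
seg 2 [51.6°–87.6°] cycloidal, h=18: full span → s += 18 → s = 18.0000
seg 3 [87.6°–131.7°] cycloidal, h=24: θ=92.4° here. β=4.8, B=44.1. 24·(0.1088 − sin(2π·0.1088)/(2π)) = 0.1989 → s = 18.1989
radial distance = base radius + s = 28 + 18.1989 = 46.1989

46.1989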